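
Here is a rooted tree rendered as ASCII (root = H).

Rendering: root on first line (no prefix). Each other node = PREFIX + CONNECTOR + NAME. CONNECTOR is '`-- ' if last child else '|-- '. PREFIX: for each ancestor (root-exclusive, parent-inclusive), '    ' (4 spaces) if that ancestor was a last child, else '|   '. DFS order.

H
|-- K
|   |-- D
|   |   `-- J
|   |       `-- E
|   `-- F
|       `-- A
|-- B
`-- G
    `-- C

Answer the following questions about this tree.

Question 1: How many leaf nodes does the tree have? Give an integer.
Answer: 4

Derivation:
Leaves (nodes with no children): A, B, C, E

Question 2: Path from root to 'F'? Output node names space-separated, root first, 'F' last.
Walk down from root: H -> K -> F

Answer: H K F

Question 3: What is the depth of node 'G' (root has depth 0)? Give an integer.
Path from root to G: H -> G
Depth = number of edges = 1

Answer: 1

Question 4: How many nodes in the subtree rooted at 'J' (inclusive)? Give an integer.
Subtree rooted at J contains: E, J
Count = 2

Answer: 2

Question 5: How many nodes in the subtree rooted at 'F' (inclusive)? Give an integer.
Answer: 2

Derivation:
Subtree rooted at F contains: A, F
Count = 2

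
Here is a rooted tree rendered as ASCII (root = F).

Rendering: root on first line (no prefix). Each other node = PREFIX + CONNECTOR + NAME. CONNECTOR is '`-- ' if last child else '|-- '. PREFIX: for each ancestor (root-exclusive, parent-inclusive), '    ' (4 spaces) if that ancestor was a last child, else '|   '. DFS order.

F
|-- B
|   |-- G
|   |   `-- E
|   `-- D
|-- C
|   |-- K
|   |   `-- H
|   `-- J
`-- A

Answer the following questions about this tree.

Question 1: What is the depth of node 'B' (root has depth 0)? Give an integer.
Path from root to B: F -> B
Depth = number of edges = 1

Answer: 1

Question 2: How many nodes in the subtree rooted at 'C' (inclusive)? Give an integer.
Subtree rooted at C contains: C, H, J, K
Count = 4

Answer: 4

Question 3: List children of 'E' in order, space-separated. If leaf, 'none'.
Answer: none

Derivation:
Node E's children (from adjacency): (leaf)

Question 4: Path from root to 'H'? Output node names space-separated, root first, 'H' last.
Answer: F C K H

Derivation:
Walk down from root: F -> C -> K -> H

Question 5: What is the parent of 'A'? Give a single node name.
Scan adjacency: A appears as child of F

Answer: F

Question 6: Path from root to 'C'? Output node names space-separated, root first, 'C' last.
Answer: F C

Derivation:
Walk down from root: F -> C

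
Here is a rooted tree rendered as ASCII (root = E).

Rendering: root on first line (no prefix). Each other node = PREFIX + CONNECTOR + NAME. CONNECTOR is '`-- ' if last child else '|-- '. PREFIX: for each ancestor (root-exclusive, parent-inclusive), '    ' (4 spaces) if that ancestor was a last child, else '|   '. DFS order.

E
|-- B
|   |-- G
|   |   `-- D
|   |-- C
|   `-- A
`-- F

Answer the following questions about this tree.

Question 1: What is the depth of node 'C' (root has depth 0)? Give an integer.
Path from root to C: E -> B -> C
Depth = number of edges = 2

Answer: 2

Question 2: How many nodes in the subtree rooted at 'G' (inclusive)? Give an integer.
Subtree rooted at G contains: D, G
Count = 2

Answer: 2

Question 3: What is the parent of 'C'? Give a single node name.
Scan adjacency: C appears as child of B

Answer: B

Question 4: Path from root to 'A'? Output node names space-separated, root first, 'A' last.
Walk down from root: E -> B -> A

Answer: E B A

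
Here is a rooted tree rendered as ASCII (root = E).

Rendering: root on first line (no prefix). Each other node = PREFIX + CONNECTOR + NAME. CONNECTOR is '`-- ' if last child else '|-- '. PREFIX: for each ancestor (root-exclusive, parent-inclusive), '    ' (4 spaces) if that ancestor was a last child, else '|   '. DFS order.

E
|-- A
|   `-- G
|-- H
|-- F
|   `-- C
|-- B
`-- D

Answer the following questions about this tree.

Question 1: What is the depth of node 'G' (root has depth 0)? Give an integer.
Path from root to G: E -> A -> G
Depth = number of edges = 2

Answer: 2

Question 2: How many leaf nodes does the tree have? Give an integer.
Leaves (nodes with no children): B, C, D, G, H

Answer: 5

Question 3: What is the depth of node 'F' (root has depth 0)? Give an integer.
Path from root to F: E -> F
Depth = number of edges = 1

Answer: 1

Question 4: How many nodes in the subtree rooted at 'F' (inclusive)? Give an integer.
Answer: 2

Derivation:
Subtree rooted at F contains: C, F
Count = 2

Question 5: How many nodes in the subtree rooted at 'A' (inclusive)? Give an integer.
Answer: 2

Derivation:
Subtree rooted at A contains: A, G
Count = 2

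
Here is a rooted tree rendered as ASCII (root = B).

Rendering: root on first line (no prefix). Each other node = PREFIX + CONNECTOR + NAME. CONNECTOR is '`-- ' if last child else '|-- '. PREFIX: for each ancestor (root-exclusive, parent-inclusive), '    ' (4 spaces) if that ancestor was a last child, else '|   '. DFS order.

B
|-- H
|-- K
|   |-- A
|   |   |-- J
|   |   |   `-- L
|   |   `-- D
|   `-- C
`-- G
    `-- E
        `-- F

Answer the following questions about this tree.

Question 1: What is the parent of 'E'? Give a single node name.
Answer: G

Derivation:
Scan adjacency: E appears as child of G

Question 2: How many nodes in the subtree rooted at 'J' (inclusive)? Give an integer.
Subtree rooted at J contains: J, L
Count = 2

Answer: 2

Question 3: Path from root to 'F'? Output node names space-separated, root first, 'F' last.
Answer: B G E F

Derivation:
Walk down from root: B -> G -> E -> F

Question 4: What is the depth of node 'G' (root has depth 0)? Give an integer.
Path from root to G: B -> G
Depth = number of edges = 1

Answer: 1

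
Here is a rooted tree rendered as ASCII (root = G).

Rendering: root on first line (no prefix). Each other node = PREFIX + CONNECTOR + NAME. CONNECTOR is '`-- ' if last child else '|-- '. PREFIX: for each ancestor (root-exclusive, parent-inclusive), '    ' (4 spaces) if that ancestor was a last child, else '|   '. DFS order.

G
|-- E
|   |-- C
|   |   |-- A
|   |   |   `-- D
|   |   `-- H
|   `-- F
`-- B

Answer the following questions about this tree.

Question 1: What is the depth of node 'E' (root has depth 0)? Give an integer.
Answer: 1

Derivation:
Path from root to E: G -> E
Depth = number of edges = 1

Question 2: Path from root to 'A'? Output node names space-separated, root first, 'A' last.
Walk down from root: G -> E -> C -> A

Answer: G E C A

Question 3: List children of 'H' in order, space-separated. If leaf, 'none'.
Node H's children (from adjacency): (leaf)

Answer: none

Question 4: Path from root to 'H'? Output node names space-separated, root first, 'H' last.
Walk down from root: G -> E -> C -> H

Answer: G E C H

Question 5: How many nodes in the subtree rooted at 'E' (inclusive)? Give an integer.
Answer: 6

Derivation:
Subtree rooted at E contains: A, C, D, E, F, H
Count = 6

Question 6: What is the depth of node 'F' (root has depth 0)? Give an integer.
Path from root to F: G -> E -> F
Depth = number of edges = 2

Answer: 2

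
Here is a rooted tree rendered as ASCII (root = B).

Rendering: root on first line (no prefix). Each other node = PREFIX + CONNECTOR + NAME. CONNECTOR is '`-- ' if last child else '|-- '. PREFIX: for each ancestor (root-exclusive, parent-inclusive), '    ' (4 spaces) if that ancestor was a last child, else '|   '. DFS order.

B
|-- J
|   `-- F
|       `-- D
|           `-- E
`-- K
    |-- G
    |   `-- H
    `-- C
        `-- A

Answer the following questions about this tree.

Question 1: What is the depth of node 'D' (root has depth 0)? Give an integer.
Path from root to D: B -> J -> F -> D
Depth = number of edges = 3

Answer: 3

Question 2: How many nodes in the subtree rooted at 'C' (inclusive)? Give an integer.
Subtree rooted at C contains: A, C
Count = 2

Answer: 2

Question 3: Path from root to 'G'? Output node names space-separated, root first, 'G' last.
Answer: B K G

Derivation:
Walk down from root: B -> K -> G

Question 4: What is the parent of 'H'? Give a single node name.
Answer: G

Derivation:
Scan adjacency: H appears as child of G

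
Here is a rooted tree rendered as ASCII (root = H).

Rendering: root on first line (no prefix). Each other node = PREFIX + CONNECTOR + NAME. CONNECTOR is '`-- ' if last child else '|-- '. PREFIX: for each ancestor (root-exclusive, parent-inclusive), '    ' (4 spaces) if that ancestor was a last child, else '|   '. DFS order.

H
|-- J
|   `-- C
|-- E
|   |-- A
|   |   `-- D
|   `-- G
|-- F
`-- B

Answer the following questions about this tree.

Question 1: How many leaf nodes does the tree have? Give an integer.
Leaves (nodes with no children): B, C, D, F, G

Answer: 5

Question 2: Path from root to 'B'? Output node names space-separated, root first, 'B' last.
Answer: H B

Derivation:
Walk down from root: H -> B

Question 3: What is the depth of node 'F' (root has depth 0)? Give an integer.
Path from root to F: H -> F
Depth = number of edges = 1

Answer: 1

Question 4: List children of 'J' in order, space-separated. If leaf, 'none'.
Answer: C

Derivation:
Node J's children (from adjacency): C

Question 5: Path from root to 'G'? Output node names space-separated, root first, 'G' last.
Answer: H E G

Derivation:
Walk down from root: H -> E -> G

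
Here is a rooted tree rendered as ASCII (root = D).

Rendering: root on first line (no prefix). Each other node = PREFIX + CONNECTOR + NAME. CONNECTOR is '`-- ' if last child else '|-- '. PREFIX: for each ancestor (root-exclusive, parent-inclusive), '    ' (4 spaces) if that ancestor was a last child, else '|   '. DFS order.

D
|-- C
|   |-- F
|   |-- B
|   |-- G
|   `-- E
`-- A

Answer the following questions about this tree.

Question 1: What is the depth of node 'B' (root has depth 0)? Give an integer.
Path from root to B: D -> C -> B
Depth = number of edges = 2

Answer: 2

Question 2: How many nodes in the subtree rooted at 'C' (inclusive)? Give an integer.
Subtree rooted at C contains: B, C, E, F, G
Count = 5

Answer: 5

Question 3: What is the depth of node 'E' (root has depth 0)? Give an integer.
Answer: 2

Derivation:
Path from root to E: D -> C -> E
Depth = number of edges = 2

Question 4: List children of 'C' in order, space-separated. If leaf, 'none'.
Answer: F B G E

Derivation:
Node C's children (from adjacency): F, B, G, E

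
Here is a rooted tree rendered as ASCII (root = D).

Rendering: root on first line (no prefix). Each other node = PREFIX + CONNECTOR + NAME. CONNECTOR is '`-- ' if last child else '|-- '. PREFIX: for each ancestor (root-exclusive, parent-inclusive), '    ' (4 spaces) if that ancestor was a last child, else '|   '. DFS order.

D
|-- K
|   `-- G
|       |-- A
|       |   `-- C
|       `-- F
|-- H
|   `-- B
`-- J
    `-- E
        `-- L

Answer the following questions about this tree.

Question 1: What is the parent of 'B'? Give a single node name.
Answer: H

Derivation:
Scan adjacency: B appears as child of H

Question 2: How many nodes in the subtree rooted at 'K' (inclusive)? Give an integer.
Subtree rooted at K contains: A, C, F, G, K
Count = 5

Answer: 5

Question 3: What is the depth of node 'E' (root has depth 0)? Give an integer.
Answer: 2

Derivation:
Path from root to E: D -> J -> E
Depth = number of edges = 2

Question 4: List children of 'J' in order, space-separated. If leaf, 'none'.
Answer: E

Derivation:
Node J's children (from adjacency): E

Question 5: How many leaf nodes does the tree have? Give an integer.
Leaves (nodes with no children): B, C, F, L

Answer: 4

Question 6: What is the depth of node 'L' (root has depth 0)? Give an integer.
Answer: 3

Derivation:
Path from root to L: D -> J -> E -> L
Depth = number of edges = 3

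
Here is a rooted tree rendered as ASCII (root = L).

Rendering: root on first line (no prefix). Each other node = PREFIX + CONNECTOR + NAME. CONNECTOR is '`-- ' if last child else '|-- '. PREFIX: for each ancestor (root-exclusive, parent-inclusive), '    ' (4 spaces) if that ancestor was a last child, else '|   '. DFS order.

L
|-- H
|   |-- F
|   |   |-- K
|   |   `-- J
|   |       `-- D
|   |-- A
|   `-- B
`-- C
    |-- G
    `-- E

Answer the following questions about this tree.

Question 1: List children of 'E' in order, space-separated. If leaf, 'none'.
Node E's children (from adjacency): (leaf)

Answer: none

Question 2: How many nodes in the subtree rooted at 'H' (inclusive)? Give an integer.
Answer: 7

Derivation:
Subtree rooted at H contains: A, B, D, F, H, J, K
Count = 7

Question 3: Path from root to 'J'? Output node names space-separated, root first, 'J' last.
Walk down from root: L -> H -> F -> J

Answer: L H F J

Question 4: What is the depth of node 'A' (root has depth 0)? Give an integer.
Path from root to A: L -> H -> A
Depth = number of edges = 2

Answer: 2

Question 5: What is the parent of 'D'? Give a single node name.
Scan adjacency: D appears as child of J

Answer: J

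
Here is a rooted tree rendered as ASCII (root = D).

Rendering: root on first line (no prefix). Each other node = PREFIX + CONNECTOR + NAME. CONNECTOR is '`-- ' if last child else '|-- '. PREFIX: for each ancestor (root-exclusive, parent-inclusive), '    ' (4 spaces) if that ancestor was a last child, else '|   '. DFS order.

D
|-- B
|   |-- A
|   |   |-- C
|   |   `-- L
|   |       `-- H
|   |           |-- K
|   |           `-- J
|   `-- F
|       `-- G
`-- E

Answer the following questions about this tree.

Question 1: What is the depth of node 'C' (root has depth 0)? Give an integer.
Path from root to C: D -> B -> A -> C
Depth = number of edges = 3

Answer: 3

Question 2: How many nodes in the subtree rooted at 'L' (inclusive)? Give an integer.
Subtree rooted at L contains: H, J, K, L
Count = 4

Answer: 4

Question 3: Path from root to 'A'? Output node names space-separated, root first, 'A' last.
Walk down from root: D -> B -> A

Answer: D B A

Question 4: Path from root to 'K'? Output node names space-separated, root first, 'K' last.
Walk down from root: D -> B -> A -> L -> H -> K

Answer: D B A L H K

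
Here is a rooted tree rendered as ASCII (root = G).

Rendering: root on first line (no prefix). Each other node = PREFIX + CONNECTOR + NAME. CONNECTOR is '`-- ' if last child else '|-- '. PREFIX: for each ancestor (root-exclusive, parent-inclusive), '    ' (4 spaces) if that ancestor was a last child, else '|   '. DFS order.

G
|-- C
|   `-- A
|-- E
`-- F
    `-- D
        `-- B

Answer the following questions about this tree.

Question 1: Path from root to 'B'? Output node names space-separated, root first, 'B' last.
Walk down from root: G -> F -> D -> B

Answer: G F D B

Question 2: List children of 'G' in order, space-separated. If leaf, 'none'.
Node G's children (from adjacency): C, E, F

Answer: C E F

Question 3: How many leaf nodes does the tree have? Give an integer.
Leaves (nodes with no children): A, B, E

Answer: 3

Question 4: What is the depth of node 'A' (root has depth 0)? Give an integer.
Path from root to A: G -> C -> A
Depth = number of edges = 2

Answer: 2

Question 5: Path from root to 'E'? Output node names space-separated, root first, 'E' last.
Walk down from root: G -> E

Answer: G E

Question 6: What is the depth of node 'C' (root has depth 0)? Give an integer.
Answer: 1

Derivation:
Path from root to C: G -> C
Depth = number of edges = 1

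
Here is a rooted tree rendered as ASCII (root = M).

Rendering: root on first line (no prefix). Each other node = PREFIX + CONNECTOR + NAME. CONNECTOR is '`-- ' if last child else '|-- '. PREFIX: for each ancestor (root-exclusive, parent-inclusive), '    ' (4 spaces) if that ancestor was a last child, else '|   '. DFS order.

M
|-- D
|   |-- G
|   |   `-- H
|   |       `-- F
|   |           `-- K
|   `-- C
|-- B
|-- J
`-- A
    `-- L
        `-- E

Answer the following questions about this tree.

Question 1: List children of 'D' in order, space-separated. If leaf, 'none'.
Answer: G C

Derivation:
Node D's children (from adjacency): G, C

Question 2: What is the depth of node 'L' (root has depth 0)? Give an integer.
Answer: 2

Derivation:
Path from root to L: M -> A -> L
Depth = number of edges = 2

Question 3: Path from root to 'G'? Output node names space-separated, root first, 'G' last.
Answer: M D G

Derivation:
Walk down from root: M -> D -> G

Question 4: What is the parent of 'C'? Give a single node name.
Scan adjacency: C appears as child of D

Answer: D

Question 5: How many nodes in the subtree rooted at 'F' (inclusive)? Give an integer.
Answer: 2

Derivation:
Subtree rooted at F contains: F, K
Count = 2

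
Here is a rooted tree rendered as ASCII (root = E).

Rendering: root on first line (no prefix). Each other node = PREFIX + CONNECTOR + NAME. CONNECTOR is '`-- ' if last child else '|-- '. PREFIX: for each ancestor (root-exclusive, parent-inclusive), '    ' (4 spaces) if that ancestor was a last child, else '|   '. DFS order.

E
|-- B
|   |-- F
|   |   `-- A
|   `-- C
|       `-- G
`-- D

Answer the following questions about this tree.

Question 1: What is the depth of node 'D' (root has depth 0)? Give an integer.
Path from root to D: E -> D
Depth = number of edges = 1

Answer: 1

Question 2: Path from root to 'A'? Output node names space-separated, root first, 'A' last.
Walk down from root: E -> B -> F -> A

Answer: E B F A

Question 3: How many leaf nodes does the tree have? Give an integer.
Answer: 3

Derivation:
Leaves (nodes with no children): A, D, G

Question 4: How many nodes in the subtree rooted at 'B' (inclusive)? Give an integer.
Answer: 5

Derivation:
Subtree rooted at B contains: A, B, C, F, G
Count = 5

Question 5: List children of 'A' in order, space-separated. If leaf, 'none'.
Answer: none

Derivation:
Node A's children (from adjacency): (leaf)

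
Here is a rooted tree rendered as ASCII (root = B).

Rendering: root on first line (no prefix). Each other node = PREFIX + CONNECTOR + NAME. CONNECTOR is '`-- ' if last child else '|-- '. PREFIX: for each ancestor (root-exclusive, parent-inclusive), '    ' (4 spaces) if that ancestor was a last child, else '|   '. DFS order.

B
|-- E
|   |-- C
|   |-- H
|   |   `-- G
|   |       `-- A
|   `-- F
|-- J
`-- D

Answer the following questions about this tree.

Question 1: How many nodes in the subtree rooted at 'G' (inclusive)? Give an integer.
Answer: 2

Derivation:
Subtree rooted at G contains: A, G
Count = 2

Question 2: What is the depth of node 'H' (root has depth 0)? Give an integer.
Answer: 2

Derivation:
Path from root to H: B -> E -> H
Depth = number of edges = 2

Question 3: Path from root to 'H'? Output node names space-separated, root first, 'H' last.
Answer: B E H

Derivation:
Walk down from root: B -> E -> H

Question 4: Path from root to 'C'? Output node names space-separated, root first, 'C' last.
Answer: B E C

Derivation:
Walk down from root: B -> E -> C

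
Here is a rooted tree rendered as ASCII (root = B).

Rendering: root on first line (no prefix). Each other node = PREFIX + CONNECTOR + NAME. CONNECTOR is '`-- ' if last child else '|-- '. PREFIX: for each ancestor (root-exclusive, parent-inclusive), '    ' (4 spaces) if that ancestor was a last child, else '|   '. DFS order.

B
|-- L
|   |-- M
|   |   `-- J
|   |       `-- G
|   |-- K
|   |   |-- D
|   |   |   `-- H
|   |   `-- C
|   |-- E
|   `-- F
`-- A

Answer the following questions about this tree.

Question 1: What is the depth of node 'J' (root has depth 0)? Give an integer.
Answer: 3

Derivation:
Path from root to J: B -> L -> M -> J
Depth = number of edges = 3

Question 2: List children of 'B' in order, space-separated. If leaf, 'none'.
Node B's children (from adjacency): L, A

Answer: L A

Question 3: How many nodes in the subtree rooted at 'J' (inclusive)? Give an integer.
Answer: 2

Derivation:
Subtree rooted at J contains: G, J
Count = 2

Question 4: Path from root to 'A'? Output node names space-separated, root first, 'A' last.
Answer: B A

Derivation:
Walk down from root: B -> A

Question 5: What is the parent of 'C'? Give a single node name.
Scan adjacency: C appears as child of K

Answer: K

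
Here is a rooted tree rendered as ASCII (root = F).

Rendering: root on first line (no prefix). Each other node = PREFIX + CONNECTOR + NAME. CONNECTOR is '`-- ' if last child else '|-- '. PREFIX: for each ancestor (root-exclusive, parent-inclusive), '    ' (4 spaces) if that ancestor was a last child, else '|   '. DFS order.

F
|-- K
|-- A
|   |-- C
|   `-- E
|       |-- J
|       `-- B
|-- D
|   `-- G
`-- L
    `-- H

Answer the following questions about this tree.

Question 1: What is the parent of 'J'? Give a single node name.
Answer: E

Derivation:
Scan adjacency: J appears as child of E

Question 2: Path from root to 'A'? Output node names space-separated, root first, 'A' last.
Answer: F A

Derivation:
Walk down from root: F -> A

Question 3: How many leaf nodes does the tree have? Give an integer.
Answer: 6

Derivation:
Leaves (nodes with no children): B, C, G, H, J, K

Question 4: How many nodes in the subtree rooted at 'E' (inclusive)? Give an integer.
Answer: 3

Derivation:
Subtree rooted at E contains: B, E, J
Count = 3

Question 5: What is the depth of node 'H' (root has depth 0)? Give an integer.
Answer: 2

Derivation:
Path from root to H: F -> L -> H
Depth = number of edges = 2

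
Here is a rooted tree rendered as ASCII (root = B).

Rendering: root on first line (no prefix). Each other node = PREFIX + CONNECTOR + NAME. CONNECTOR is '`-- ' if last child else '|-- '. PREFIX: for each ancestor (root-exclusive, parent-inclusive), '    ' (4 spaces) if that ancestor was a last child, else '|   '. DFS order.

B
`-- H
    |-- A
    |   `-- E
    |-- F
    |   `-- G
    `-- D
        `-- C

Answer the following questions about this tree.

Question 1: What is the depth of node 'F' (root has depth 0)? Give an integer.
Answer: 2

Derivation:
Path from root to F: B -> H -> F
Depth = number of edges = 2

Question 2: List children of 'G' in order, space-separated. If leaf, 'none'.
Node G's children (from adjacency): (leaf)

Answer: none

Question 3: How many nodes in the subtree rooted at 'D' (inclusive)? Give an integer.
Subtree rooted at D contains: C, D
Count = 2

Answer: 2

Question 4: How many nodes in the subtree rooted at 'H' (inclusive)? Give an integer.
Answer: 7

Derivation:
Subtree rooted at H contains: A, C, D, E, F, G, H
Count = 7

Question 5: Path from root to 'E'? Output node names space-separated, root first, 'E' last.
Walk down from root: B -> H -> A -> E

Answer: B H A E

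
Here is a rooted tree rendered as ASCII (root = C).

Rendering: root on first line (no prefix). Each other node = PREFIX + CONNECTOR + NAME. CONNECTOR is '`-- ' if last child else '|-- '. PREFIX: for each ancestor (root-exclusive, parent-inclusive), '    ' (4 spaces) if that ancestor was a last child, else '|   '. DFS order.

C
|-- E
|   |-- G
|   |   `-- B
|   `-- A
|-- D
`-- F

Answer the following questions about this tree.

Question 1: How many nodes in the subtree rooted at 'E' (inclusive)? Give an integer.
Subtree rooted at E contains: A, B, E, G
Count = 4

Answer: 4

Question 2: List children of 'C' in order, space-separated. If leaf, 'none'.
Node C's children (from adjacency): E, D, F

Answer: E D F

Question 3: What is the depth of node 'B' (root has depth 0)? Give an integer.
Path from root to B: C -> E -> G -> B
Depth = number of edges = 3

Answer: 3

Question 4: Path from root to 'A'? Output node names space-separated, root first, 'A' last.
Answer: C E A

Derivation:
Walk down from root: C -> E -> A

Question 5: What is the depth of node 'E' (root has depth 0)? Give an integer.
Answer: 1

Derivation:
Path from root to E: C -> E
Depth = number of edges = 1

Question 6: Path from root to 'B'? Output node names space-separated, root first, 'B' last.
Answer: C E G B

Derivation:
Walk down from root: C -> E -> G -> B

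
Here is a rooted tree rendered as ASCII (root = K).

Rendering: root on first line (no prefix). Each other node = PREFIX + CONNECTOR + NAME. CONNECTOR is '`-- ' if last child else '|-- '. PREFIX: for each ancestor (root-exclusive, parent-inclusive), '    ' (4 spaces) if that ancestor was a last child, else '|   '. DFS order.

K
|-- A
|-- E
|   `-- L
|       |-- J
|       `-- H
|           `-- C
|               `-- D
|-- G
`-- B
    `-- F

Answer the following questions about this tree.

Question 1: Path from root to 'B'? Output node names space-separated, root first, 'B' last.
Answer: K B

Derivation:
Walk down from root: K -> B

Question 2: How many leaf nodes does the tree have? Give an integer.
Answer: 5

Derivation:
Leaves (nodes with no children): A, D, F, G, J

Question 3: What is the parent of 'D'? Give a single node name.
Scan adjacency: D appears as child of C

Answer: C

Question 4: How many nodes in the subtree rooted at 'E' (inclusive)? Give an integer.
Answer: 6

Derivation:
Subtree rooted at E contains: C, D, E, H, J, L
Count = 6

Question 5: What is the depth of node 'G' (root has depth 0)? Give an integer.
Answer: 1

Derivation:
Path from root to G: K -> G
Depth = number of edges = 1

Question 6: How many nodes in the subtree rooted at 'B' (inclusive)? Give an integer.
Answer: 2

Derivation:
Subtree rooted at B contains: B, F
Count = 2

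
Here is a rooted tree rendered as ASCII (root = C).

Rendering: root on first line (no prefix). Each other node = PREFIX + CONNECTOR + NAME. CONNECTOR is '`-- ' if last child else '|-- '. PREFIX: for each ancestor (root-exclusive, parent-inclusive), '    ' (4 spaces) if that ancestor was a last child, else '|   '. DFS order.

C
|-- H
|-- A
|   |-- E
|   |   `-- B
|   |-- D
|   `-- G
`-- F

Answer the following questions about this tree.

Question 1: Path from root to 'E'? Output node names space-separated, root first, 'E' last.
Walk down from root: C -> A -> E

Answer: C A E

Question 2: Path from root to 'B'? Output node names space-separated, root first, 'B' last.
Walk down from root: C -> A -> E -> B

Answer: C A E B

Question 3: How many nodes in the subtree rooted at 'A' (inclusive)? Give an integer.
Answer: 5

Derivation:
Subtree rooted at A contains: A, B, D, E, G
Count = 5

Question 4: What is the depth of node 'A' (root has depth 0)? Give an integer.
Path from root to A: C -> A
Depth = number of edges = 1

Answer: 1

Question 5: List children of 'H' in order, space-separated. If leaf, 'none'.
Answer: none

Derivation:
Node H's children (from adjacency): (leaf)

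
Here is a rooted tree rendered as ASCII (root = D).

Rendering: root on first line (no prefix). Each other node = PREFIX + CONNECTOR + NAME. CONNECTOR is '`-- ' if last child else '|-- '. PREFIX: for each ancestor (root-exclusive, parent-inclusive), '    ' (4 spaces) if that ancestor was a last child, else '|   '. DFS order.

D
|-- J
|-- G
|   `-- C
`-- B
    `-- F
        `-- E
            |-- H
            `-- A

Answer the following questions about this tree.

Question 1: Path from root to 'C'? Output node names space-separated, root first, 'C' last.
Walk down from root: D -> G -> C

Answer: D G C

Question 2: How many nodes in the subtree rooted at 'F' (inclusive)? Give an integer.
Subtree rooted at F contains: A, E, F, H
Count = 4

Answer: 4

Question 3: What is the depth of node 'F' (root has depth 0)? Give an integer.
Answer: 2

Derivation:
Path from root to F: D -> B -> F
Depth = number of edges = 2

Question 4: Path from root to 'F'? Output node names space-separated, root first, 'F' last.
Answer: D B F

Derivation:
Walk down from root: D -> B -> F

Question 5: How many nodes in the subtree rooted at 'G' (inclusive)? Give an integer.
Answer: 2

Derivation:
Subtree rooted at G contains: C, G
Count = 2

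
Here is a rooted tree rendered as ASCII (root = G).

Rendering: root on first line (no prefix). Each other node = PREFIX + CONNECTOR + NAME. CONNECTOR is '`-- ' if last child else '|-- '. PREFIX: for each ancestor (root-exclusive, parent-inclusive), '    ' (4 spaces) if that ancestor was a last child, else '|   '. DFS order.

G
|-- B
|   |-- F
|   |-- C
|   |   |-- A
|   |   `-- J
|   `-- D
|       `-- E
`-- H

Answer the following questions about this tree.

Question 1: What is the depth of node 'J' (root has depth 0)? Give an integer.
Answer: 3

Derivation:
Path from root to J: G -> B -> C -> J
Depth = number of edges = 3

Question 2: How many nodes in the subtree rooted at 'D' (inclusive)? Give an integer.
Subtree rooted at D contains: D, E
Count = 2

Answer: 2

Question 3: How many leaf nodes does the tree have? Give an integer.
Answer: 5

Derivation:
Leaves (nodes with no children): A, E, F, H, J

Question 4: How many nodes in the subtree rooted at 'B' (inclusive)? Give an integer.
Subtree rooted at B contains: A, B, C, D, E, F, J
Count = 7

Answer: 7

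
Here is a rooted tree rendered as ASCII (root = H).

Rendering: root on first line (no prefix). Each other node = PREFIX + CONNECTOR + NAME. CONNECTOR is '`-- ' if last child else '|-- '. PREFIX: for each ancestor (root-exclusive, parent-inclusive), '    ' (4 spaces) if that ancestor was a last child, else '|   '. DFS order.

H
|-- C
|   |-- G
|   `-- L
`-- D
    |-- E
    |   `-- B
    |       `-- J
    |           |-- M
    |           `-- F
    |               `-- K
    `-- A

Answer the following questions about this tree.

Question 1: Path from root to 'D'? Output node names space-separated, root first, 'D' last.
Walk down from root: H -> D

Answer: H D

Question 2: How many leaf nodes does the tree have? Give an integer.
Answer: 5

Derivation:
Leaves (nodes with no children): A, G, K, L, M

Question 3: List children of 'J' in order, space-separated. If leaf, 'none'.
Node J's children (from adjacency): M, F

Answer: M F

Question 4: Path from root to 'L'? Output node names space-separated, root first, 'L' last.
Answer: H C L

Derivation:
Walk down from root: H -> C -> L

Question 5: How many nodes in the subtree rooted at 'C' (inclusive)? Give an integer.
Subtree rooted at C contains: C, G, L
Count = 3

Answer: 3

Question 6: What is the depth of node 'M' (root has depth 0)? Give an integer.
Path from root to M: H -> D -> E -> B -> J -> M
Depth = number of edges = 5

Answer: 5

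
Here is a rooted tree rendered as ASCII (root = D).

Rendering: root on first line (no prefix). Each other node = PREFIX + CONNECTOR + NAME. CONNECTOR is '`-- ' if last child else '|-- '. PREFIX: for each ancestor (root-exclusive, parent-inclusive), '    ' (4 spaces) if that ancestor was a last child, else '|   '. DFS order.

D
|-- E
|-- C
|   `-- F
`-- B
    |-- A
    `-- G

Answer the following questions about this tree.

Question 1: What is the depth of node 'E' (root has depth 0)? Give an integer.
Answer: 1

Derivation:
Path from root to E: D -> E
Depth = number of edges = 1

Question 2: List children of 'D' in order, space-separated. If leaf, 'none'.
Answer: E C B

Derivation:
Node D's children (from adjacency): E, C, B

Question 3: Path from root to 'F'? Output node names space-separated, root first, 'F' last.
Walk down from root: D -> C -> F

Answer: D C F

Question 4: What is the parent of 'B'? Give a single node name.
Answer: D

Derivation:
Scan adjacency: B appears as child of D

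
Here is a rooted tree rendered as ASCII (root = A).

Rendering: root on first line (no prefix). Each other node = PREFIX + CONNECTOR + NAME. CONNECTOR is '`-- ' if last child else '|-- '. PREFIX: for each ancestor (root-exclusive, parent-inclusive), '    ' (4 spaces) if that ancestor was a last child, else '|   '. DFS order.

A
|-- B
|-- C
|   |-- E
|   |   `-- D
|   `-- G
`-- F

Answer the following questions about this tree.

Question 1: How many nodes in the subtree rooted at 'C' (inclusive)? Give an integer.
Answer: 4

Derivation:
Subtree rooted at C contains: C, D, E, G
Count = 4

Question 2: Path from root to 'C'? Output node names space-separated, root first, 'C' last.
Answer: A C

Derivation:
Walk down from root: A -> C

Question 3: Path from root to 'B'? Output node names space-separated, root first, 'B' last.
Answer: A B

Derivation:
Walk down from root: A -> B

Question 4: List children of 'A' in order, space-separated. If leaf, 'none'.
Answer: B C F

Derivation:
Node A's children (from adjacency): B, C, F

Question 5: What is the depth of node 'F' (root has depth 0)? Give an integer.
Answer: 1

Derivation:
Path from root to F: A -> F
Depth = number of edges = 1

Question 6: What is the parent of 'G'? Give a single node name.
Answer: C

Derivation:
Scan adjacency: G appears as child of C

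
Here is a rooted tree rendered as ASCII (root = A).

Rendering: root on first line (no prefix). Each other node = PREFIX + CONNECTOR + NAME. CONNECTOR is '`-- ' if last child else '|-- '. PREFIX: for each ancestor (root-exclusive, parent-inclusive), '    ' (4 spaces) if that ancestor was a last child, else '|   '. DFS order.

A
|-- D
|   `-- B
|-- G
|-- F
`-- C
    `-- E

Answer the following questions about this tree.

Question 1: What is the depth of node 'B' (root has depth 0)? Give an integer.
Answer: 2

Derivation:
Path from root to B: A -> D -> B
Depth = number of edges = 2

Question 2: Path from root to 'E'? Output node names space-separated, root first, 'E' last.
Walk down from root: A -> C -> E

Answer: A C E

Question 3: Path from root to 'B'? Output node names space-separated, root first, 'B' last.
Answer: A D B

Derivation:
Walk down from root: A -> D -> B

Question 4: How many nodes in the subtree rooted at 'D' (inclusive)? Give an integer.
Subtree rooted at D contains: B, D
Count = 2

Answer: 2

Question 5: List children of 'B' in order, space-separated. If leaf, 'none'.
Answer: none

Derivation:
Node B's children (from adjacency): (leaf)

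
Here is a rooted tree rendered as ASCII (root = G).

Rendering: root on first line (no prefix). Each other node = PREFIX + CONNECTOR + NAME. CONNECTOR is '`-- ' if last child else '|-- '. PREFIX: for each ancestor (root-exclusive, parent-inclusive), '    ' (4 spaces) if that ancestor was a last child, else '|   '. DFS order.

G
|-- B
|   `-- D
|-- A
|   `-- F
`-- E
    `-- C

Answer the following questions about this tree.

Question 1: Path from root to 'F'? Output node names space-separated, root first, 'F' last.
Walk down from root: G -> A -> F

Answer: G A F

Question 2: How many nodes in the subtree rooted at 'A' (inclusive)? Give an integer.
Answer: 2

Derivation:
Subtree rooted at A contains: A, F
Count = 2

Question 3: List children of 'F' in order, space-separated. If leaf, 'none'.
Node F's children (from adjacency): (leaf)

Answer: none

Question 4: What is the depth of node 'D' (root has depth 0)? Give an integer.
Path from root to D: G -> B -> D
Depth = number of edges = 2

Answer: 2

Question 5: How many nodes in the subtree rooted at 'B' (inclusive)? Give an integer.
Subtree rooted at B contains: B, D
Count = 2

Answer: 2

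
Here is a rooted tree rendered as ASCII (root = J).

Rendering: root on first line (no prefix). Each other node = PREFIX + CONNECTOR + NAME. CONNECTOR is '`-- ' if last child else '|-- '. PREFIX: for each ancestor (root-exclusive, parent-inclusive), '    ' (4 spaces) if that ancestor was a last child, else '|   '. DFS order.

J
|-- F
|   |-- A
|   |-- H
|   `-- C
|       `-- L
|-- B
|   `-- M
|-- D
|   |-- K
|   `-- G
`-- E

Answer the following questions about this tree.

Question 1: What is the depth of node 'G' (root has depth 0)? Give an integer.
Answer: 2

Derivation:
Path from root to G: J -> D -> G
Depth = number of edges = 2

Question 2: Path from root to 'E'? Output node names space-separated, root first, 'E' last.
Walk down from root: J -> E

Answer: J E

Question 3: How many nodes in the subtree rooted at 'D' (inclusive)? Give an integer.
Subtree rooted at D contains: D, G, K
Count = 3

Answer: 3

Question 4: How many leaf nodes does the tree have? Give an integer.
Leaves (nodes with no children): A, E, G, H, K, L, M

Answer: 7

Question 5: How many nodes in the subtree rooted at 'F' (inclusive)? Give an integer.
Answer: 5

Derivation:
Subtree rooted at F contains: A, C, F, H, L
Count = 5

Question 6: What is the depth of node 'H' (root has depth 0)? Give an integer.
Answer: 2

Derivation:
Path from root to H: J -> F -> H
Depth = number of edges = 2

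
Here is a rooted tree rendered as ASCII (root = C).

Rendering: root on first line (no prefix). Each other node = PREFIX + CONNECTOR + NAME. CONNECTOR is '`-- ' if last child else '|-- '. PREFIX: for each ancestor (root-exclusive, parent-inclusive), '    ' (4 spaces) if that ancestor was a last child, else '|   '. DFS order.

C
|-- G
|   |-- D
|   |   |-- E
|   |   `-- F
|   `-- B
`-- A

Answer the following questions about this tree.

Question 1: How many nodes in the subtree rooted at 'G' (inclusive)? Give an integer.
Subtree rooted at G contains: B, D, E, F, G
Count = 5

Answer: 5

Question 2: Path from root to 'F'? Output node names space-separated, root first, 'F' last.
Walk down from root: C -> G -> D -> F

Answer: C G D F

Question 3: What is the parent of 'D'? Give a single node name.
Answer: G

Derivation:
Scan adjacency: D appears as child of G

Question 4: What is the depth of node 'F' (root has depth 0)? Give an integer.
Path from root to F: C -> G -> D -> F
Depth = number of edges = 3

Answer: 3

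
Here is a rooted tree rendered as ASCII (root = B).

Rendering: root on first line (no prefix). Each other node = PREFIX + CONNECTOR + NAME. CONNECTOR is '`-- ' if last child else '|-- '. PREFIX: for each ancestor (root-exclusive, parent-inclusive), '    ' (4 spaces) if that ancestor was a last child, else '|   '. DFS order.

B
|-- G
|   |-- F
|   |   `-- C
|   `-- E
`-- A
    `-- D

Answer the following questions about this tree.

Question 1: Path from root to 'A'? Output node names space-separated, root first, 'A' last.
Answer: B A

Derivation:
Walk down from root: B -> A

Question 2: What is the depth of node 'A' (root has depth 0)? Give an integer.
Answer: 1

Derivation:
Path from root to A: B -> A
Depth = number of edges = 1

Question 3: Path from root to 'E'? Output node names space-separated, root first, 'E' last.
Answer: B G E

Derivation:
Walk down from root: B -> G -> E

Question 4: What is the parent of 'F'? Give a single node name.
Answer: G

Derivation:
Scan adjacency: F appears as child of G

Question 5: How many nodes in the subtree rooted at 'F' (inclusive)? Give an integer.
Answer: 2

Derivation:
Subtree rooted at F contains: C, F
Count = 2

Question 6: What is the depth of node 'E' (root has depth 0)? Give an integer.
Answer: 2

Derivation:
Path from root to E: B -> G -> E
Depth = number of edges = 2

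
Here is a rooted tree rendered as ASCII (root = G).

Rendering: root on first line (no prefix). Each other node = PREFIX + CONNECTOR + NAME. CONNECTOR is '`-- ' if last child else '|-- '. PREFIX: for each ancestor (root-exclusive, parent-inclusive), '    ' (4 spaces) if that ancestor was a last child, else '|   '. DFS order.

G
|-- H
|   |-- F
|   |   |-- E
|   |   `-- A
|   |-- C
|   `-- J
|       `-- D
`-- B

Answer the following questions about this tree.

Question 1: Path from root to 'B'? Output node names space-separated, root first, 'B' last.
Walk down from root: G -> B

Answer: G B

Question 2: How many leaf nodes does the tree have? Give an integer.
Leaves (nodes with no children): A, B, C, D, E

Answer: 5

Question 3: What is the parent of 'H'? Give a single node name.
Scan adjacency: H appears as child of G

Answer: G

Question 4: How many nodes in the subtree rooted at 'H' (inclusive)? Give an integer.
Subtree rooted at H contains: A, C, D, E, F, H, J
Count = 7

Answer: 7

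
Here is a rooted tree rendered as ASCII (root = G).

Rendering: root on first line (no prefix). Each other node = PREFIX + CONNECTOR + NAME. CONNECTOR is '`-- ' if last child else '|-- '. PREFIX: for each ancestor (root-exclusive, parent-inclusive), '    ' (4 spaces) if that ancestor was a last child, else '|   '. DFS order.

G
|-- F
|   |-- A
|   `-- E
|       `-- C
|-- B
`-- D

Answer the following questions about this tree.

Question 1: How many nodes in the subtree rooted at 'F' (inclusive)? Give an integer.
Answer: 4

Derivation:
Subtree rooted at F contains: A, C, E, F
Count = 4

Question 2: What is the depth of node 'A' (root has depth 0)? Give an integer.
Path from root to A: G -> F -> A
Depth = number of edges = 2

Answer: 2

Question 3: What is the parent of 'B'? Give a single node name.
Scan adjacency: B appears as child of G

Answer: G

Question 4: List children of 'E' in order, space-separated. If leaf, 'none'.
Answer: C

Derivation:
Node E's children (from adjacency): C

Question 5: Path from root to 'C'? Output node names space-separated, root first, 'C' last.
Walk down from root: G -> F -> E -> C

Answer: G F E C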